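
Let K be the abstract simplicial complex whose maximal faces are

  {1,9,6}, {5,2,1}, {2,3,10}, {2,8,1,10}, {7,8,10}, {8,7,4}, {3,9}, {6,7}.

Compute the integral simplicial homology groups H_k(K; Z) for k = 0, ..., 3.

H_0 = Z,  H_1 = Z^2,  H_2 = 0,  H_3 = 0.

We work with the vertex ordering 1 < 2 < 3 < 4 < 5 < 6 < 7 < 8 < 9 < 10. The simplices of K, each written with vertices in increasing order, are:

  0-simplices (10): [1], [2], [3], [4], [5], [6], [7], [8], [9], [10]
  1-simplices (19): [1,2], [1,5], [1,6], [1,8], [1,9], [1,10], [2,3], [2,5], [2,8], [2,10], [3,9], [3,10], [4,7], [4,8], [6,7], [6,9], [7,8], [7,10], [8,10]
  2-simplices (9): [1,2,5], [1,2,8], [1,2,10], [1,6,9], [1,8,10], [2,3,10], [2,8,10], [4,7,8], [7,8,10]
  3-simplices (1): [1,2,8,10]

giving chain groups C_0 ≅ Z^10, C_1 ≅ Z^19, C_2 ≅ Z^9, C_3 ≅ Z^1.

Boundary ∂_1: C_1 → C_0 is given by ∂[p,q] = [q] − [p]. For instance
  ∂[1,9] = [9] − [1].
As a 10×19 matrix over Z this has rank 9, with invariant factors (1,1,1,1,1,1,1,1,1).

Boundary ∂_2: C_2 → C_1 maps a triangle to the signed sum of its edges. For instance
  ∂[1,2,10] = [2,10] − [1,10] + [1,2],
  ∂[2,3,10] = [3,10] − [2,10] + [2,3].
The resulting 19×9 matrix has rank 8, and its Smith normal form has invariant factors (1,1,1,1,1,1,1,1).

The boundary map ∂_3: C_3 → C_2 sends each 3-simplex σ to the alternating sum Σ_i (−1)^i (σ with its i-th vertex removed). For instance
  ∂[1,2,8,10] = [2,8,10] − [1,8,10] + [1,2,10] − [1,2,8].
As a 9×1 matrix over Z this has rank 1, with invariant factors (1).

Reading off H_k = ker ∂_k / im ∂_{k+1}:

  H_0: rank C_0 − rank ∂_1 = 10 − 9 = 1, and the invariant factors of ∂_1 are all 1, so H_0 ≅ Z.
  H_1: rank ker ∂_1 − rank ∂_2 = (19 − 9) − 8 = 2, and the invariant factors of ∂_2 are all 1, so H_1 ≅ Z^2.
  H_2: rank ker ∂_2 − rank ∂_3 = (9 − 8) − 1 = 0, and the invariant factors of ∂_3 are all 1, so H_2 ≅ 0.
  H_3: rank ker ∂_3 − rank ∂_4 = (1 − 1) − 0 = 0, and there is no ∂_4, so H_3 ≅ 0.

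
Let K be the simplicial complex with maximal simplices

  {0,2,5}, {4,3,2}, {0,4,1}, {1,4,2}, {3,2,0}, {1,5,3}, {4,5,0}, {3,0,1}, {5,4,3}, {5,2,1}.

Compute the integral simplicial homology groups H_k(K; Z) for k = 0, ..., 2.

K has 6 vertices, 15 edges, 10 triangles.
rank ∂_0 = 0, rank ∂_1 = 5 ⇒ b_0 = 6 − 0 − 5 = 1; all invariant factors of ∂_1 are 1 so no torsion. So H_0 ≅ Z.
rank ∂_1 = 5, rank ∂_2 = 10 ⇒ b_1 = 15 − 5 − 10 = 0; ∂_2 has invariant factor(s) [2] giving torsion. So H_1 ≅ Z/2.
rank ∂_2 = 10, rank ∂_3 = 0 ⇒ b_2 = 10 − 10 − 0 = 0. So H_2 ≅ 0.

H_0 ≅ Z,  H_1 ≅ Z/2,  H_2 = 0.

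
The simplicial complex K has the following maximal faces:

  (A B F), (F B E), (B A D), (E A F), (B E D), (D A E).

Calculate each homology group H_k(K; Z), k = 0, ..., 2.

We work with the vertex ordering A < B < D < E < F. The simplices of K, each written with vertices in increasing order, are:

  0-simplices (5): A, B, D, E, F
  1-simplices (9): AB, AD, AE, AF, BD, BE, BF, DE, EF
  2-simplices (6): ABD, ABF, ADE, AEF, BDE, BEF

giving chain groups C_0 ≅ Z^5, C_1 ≅ Z^9, C_2 ≅ Z^6.

∂_1: C_1 → C_0 maps an edge to its endpoints' difference, ∂[p,q] = q − p. For instance
  ∂DE = E − D.
The 5×9 boundary matrix has rank 4 and Smith normal form diag(1,1,1,1).

Boundary ∂_2: C_2 → C_1 sends each 2-simplex [p,q,r] to [q,r] − [p,r] + [p,q]. For instance
  ∂ABD = BD − AD + AB,
  ∂AEF = EF − AF + AE.
As a 9×6 matrix over Z this has rank 5, with invariant factors (1,1,1,1,1).

Computing H_k = (kernel of ∂_k) / (image of ∂_{k+1}):

  H_0: rank C_0 − rank ∂_1 = 5 − 4 = 1, and the invariant factors of ∂_1 are all 1, so H_0 = Z.
  H_1: rank ker ∂_1 − rank ∂_2 = (9 − 4) − 5 = 0, and the invariant factors of ∂_2 are all 1, so H_1 = 0.
  H_2: rank ker ∂_2 − rank ∂_3 = (6 − 5) − 0 = 1, and there is no ∂_3, so H_2 = Z.

As a check, the Euler characteristic is 5 − 9 + 6 = 2, which agrees with 1 − 0 + 1 = 2.

H_0 = Z,  H_1 = 0,  H_2 = Z.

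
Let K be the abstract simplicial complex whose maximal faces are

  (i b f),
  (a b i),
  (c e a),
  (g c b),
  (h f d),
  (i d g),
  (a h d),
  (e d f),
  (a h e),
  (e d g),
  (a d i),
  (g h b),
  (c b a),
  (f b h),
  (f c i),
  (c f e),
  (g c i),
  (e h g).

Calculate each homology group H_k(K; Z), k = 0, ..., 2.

H_0 = Z,  H_1 = Z ⊕ Z/2,  H_2 = 0.

K has 9 vertices, 27 edges, 18 triangles.
rank ∂_0 = 0, rank ∂_1 = 8 ⇒ b_0 = 9 − 0 − 8 = 1; all invariant factors of ∂_1 are 1 so no torsion. So H_0 ≅ Z.
rank ∂_1 = 8, rank ∂_2 = 18 ⇒ b_1 = 27 − 8 − 18 = 1; ∂_2 has invariant factor(s) [2] giving torsion. So H_1 ≅ Z ⊕ Z/2.
rank ∂_2 = 18, rank ∂_3 = 0 ⇒ b_2 = 18 − 18 − 0 = 0. So H_2 ≅ 0.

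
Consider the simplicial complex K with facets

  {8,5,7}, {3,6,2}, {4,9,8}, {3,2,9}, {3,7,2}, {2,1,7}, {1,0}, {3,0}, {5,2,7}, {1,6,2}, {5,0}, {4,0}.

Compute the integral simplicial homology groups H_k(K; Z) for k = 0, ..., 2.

H_0 = Z,  H_1 = Z^4,  H_2 = 0.

K has 10 vertices, 21 edges, 8 triangles.
rank ∂_0 = 0, rank ∂_1 = 9 ⇒ b_0 = 10 − 0 − 9 = 1; all invariant factors of ∂_1 are 1 so no torsion. So H_0 = Z.
rank ∂_1 = 9, rank ∂_2 = 8 ⇒ b_1 = 21 − 9 − 8 = 4; all invariant factors of ∂_2 are 1 so no torsion. So H_1 = Z^4.
rank ∂_2 = 8, rank ∂_3 = 0 ⇒ b_2 = 8 − 8 − 0 = 0. So H_2 = 0.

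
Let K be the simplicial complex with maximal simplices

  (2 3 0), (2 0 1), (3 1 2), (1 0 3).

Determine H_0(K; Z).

Fix the vertex order 0 < 1 < 2 < 3 and write every simplex with vertices in increasing order. Then dim K = 2 and the simplices of K are:

  0-simplices (4): [0], [1], [2], [3]
  1-simplices (6): [0,1], [0,2], [0,3], [1,2], [1,3], [2,3]
  2-simplices (4): [0,1,2], [0,1,3], [0,2,3], [1,2,3]

so the chain groups are C_0 ≅ Z^4, C_1 ≅ Z^6, C_2 ≅ Z^4.

∂_1: C_1 → C_0 is given by ∂[p,q] = [q] − [p].
As a 4×6 matrix over Z this has rank 3, with invariant factors (1,1,1).

Boundary ∂_2: C_2 → C_1 sends each 2-simplex [p,q,r] to [q,r] − [p,r] + [p,q]. For instance
  ∂[0,2,3] = [2,3] − [0,3] + [0,2],
  ∂[0,1,2] = [1,2] − [0,2] + [0,1].
The 6×4 boundary matrix has rank 3 and Smith normal form diag(1,1,1).

Now H_k = ker ∂_k / im ∂_{k+1}, so:

  H_0: rank C_0 − rank ∂_1 = 4 − 3 = 1, and the invariant factors of ∂_1 are all 1, so H_0 ≅ Z.

(K is a triangulation of the 2-sphere S^2.)

H_0 ≅ Z.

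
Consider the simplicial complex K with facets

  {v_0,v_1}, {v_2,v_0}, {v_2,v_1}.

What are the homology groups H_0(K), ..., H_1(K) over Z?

H_0 = Z,  H_1 = Z.

Take the total order v_0 < v_1 < v_2 on the vertex set. Then K (dimension 1) consists of the simplices:

  0-simplices (3): [v_0], [v_1], [v_2]
  1-simplices (3): [v_0,v_1], [v_0,v_2], [v_1,v_2]

so the chain groups are C_0 ≅ Z^3, C_1 ≅ Z^3.

∂_1: C_1 → C_0 maps an edge to its endpoints' difference, ∂[p,q] = q − p. For instance
  ∂[v_0,v_2] = [v_2] − [v_0].
As a 3×3 matrix over Z this has rank 2, with invariant factors (1,1).

From H_k ≅ ker(∂_k) / im(∂_{k+1}) we obtain:

  H_0: rank C_0 − rank ∂_1 = 3 − 2 = 1, and the invariant factors of ∂_1 are all 1, so H_0 ≅ Z.
  H_1: rank ker ∂_1 − rank ∂_2 = (3 − 2) − 0 = 1, and there is no ∂_2, so H_1 ≅ Z.

As a check, the Euler characteristic is 3 − 3 = 0, which agrees with 1 − 1 = 0.
(K is a triangulation of the circle S^1.)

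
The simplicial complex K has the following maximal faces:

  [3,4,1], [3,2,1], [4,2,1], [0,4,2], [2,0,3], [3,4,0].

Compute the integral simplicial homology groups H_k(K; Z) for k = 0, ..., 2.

H_0 = Z,  H_1 = 0,  H_2 = Z.

Order the vertices as 0 < 1 < 2 < 3 < 4. Listing each simplex with vertices in this order, K has dimension 2 with simplices:

  0-simplices (5): [0], [1], [2], [3], [4]
  1-simplices (9): [0,2], [0,3], [0,4], [1,2], [1,3], [1,4], [2,3], [2,4], [3,4]
  2-simplices (6): [0,2,3], [0,2,4], [0,3,4], [1,2,3], [1,2,4], [1,3,4]

giving chain groups C_0 ≅ Z^5, C_1 ≅ Z^9, C_2 ≅ Z^6.

Boundary ∂_1: C_1 → C_0 sends each edge [p,q] (with p < q) to q − p. For instance
  ∂[3,4] = [4] − [3].
The 5×9 boundary matrix has rank 4 and Smith normal form diag(1,1,1,1).

The boundary map ∂_2: C_2 → C_1 acts by ∂[p,q,r] = [q,r] − [p,r] + [p,q]. For instance
  ∂[0,2,3] = [2,3] − [0,3] + [0,2],
  ∂[1,2,3] = [2,3] − [1,3] + [1,2].
The resulting 9×6 matrix has rank 5, and its Smith normal form has invariant factors (1,1,1,1,1).

Now H_k = ker ∂_k / im ∂_{k+1}, so:

  H_0: rank C_0 − rank ∂_1 = 5 − 4 = 1, and the invariant factors of ∂_1 are all 1, so H_0 ≅ Z.
  H_1: rank ker ∂_1 − rank ∂_2 = (9 − 4) − 5 = 0, and the invariant factors of ∂_2 are all 1, so H_1 ≅ 0.
  H_2: rank ker ∂_2 − rank ∂_3 = (6 − 5) − 0 = 1, and there is no ∂_3, so H_2 ≅ Z.

(K is a triangulation of the 2-sphere S^2.)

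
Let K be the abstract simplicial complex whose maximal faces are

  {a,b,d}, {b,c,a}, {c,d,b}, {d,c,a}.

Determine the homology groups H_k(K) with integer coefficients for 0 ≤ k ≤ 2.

H_0 = Z,  H_1 = 0,  H_2 = Z.

Take the total order a < b < c < d on the vertex set. Then K (dimension 2) consists of the simplices:

  0-simplices (4): a, b, c, d
  1-simplices (6): ab, ac, ad, bc, bd, cd
  2-simplices (4): abc, abd, acd, bcd

so the chain groups are C_0 ≅ Z^4, C_1 ≅ Z^6, C_2 ≅ Z^4.

∂_1: C_1 → C_0 sends each edge [p,q] (with p < q) to q − p.
This gives a 4×6 integer matrix of rank 3; reducing to Smith normal form yields diagonal entries (1,1,1).

Boundary ∂_2: C_2 → C_1 maps a triangle to the signed sum of its edges. For instance
  ∂acd = cd − ad + ac,
  ∂bcd = cd − bd + bc.
This gives a 6×4 integer matrix of rank 3; reducing to Smith normal form yields diagonal entries (1,1,1).

From H_k ≅ ker(∂_k) / im(∂_{k+1}) we obtain:

  H_0: rank C_0 − rank ∂_1 = 4 − 3 = 1, and the invariant factors of ∂_1 are all 1, so H_0 = Z.
  H_1: rank ker ∂_1 − rank ∂_2 = (6 − 3) − 3 = 0, and the invariant factors of ∂_2 are all 1, so H_1 = 0.
  H_2: rank ker ∂_2 − rank ∂_3 = (4 − 3) − 0 = 1, and there is no ∂_3, so H_2 = Z.

As a check, the Euler characteristic is 4 − 6 + 4 = 2, which agrees with 1 − 0 + 1 = 2.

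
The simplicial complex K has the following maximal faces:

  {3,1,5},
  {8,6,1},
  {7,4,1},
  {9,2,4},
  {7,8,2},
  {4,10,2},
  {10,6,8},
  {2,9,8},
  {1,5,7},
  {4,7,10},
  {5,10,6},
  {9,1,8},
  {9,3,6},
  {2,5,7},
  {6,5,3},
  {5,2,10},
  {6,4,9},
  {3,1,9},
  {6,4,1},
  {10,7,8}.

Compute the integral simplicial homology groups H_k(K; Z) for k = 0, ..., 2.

We work with the vertex ordering 1 < 2 < 3 < 4 < 5 < 6 < 7 < 8 < 9 < 10. The simplices of K, each written with vertices in increasing order, are:

  0-simplices (10): [1], [2], [3], [4], [5], [6], [7], [8], [9], [10]
  1-simplices (30): (30 of them)
  2-simplices (20): (20 of them)

giving chain groups C_0 ≅ Z^10, C_1 ≅ Z^30, C_2 ≅ Z^20.

Boundary ∂_1: C_1 → C_0 sends each edge [p,q] (with p < q) to q − p.
As a 10×30 matrix over Z this has rank 9, with invariant factors (1,1,1,1,1,1,1,1,1).

Boundary ∂_2: C_2 → C_1 acts by ∂[p,q,r] = [q,r] − [p,r] + [p,q]. For instance
  ∂[1,4,6] = [4,6] − [1,6] + [1,4],
  ∂[4,7,10] = [7,10] − [4,10] + [4,7].
As a 30×20 matrix over Z this has rank 20, with invariant factors (1,1,1,1,1,1,1,1,1,1,1,1,1,1,1,1,1,1,1,2).

Reading off H_k = ker ∂_k / im ∂_{k+1}:

  H_0: rank C_0 − rank ∂_1 = 10 − 9 = 1, and the invariant factors of ∂_1 are all 1, so H_0 = Z.
  H_1: rank ker ∂_1 − rank ∂_2 = (30 − 9) − 20 = 1, and ∂_2 has invariant factor 2 > 1, so H_1 = Z ⊕ Z/2Z.
  H_2: rank ker ∂_2 − rank ∂_3 = (20 − 20) − 0 = 0, and there is no ∂_3, so H_2 = 0.

(K is a triangulation of the Klein bottle.)

H_0 ≅ Z,  H_1 ≅ Z ⊕ Z/2Z,  H_2 = 0.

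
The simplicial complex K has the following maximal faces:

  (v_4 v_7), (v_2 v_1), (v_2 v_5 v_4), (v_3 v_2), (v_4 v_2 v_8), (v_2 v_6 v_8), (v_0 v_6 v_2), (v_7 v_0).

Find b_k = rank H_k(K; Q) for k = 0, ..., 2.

b_0 = 1, b_1 = 1, b_2 = 0.

Take the total order v_0 < v_1 < v_2 < v_3 < v_4 < v_5 < v_6 < v_7 < v_8 on the vertex set. Then K (dimension 2) consists of the simplices:

  0-simplices (9): [v_0], [v_1], [v_2], [v_3], [v_4], [v_5], [v_6], [v_7], [v_8]
  1-simplices (13): [v_0,v_2], [v_0,v_6], [v_0,v_7], [v_1,v_2], [v_2,v_3], [v_2,v_4], [v_2,v_5], [v_2,v_6], [v_2,v_8], [v_4,v_5], [v_4,v_7], [v_4,v_8], [v_6,v_8]
  2-simplices (4): [v_0,v_2,v_6], [v_2,v_4,v_5], [v_2,v_4,v_8], [v_2,v_6,v_8]

so the chain groups are C_0 ≅ Z^9, C_1 ≅ Z^13, C_2 ≅ Z^4.

The boundary map ∂_1: C_1 → C_0 is given by ∂[p,q] = [q] − [p].
The resulting 9×13 matrix has rank 8, and its Smith normal form has invariant factors (1,1,1,1,1,1,1,1).

The boundary map ∂_2: C_2 → C_1 maps a triangle to the signed sum of its edges. For instance
  ∂[v_2,v_4,v_8] = [v_4,v_8] − [v_2,v_8] + [v_2,v_4],
  ∂[v_2,v_6,v_8] = [v_6,v_8] − [v_2,v_8] + [v_2,v_6].
The 13×4 boundary matrix has rank 4 and Smith normal form diag(1,1,1,1).

Reading off H_k = ker ∂_k / im ∂_{k+1}:

  H_0: rank C_0 − rank ∂_1 = 9 − 8 = 1, and the invariant factors of ∂_1 are all 1, so H_0 = Z.
  H_1: rank ker ∂_1 − rank ∂_2 = (13 − 8) − 4 = 1, and the invariant factors of ∂_2 are all 1, so H_1 = Z.
  H_2: rank ker ∂_2 − rank ∂_3 = (4 − 4) − 0 = 0, and there is no ∂_3, so H_2 = 0.

Hence the Betti numbers are b_0 = 1, b_1 = 1, b_2 = 0.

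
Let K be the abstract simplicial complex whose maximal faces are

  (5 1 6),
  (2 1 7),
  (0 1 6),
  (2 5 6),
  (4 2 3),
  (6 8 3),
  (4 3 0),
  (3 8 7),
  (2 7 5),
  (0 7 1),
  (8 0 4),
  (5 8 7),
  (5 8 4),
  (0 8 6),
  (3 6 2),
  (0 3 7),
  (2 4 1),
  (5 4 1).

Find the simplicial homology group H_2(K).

Take the total order 0 < 1 < 2 < 3 < 4 < 5 < 6 < 7 < 8 on the vertex set. Then K (dimension 2) consists of the simplices:

  0-simplices (9): [0], [1], [2], [3], [4], [5], [6], [7], [8]
  1-simplices (27): (27 of them)
  2-simplices (18): [0,1,6], [0,1,7], [0,3,4], [0,3,7], [0,4,8], [0,6,8], [1,2,4], [1,2,7], [1,4,5], [1,5,6], [2,3,4], [2,3,6], [2,5,6], [2,5,7], [3,6,8], [3,7,8], [4,5,8], [5,7,8]

so the chain groups are C_0 ≅ Z^9, C_1 ≅ Z^27, C_2 ≅ Z^18.

∂_1: C_1 → C_0 sends each edge [p,q] (with p < q) to q − p. For instance
  ∂[1,2] = [2] − [1].
This gives a 9×27 integer matrix of rank 8; reducing to Smith normal form yields diagonal entries (1,1,1,1,1,1,1,1).

The boundary map ∂_2: C_2 → C_1 maps a triangle to the signed sum of its edges. For instance
  ∂[0,3,4] = [3,4] − [0,4] + [0,3],
  ∂[0,3,7] = [3,7] − [0,7] + [0,3].
This gives a 27×18 integer matrix of rank 18; reducing to Smith normal form yields diagonal entries (1,1,1,1,1,1,1,1,1,1,1,1,1,1,1,1,1,2).

Computing H_k = (kernel of ∂_k) / (image of ∂_{k+1}):

  H_2: rank ker ∂_2 − rank ∂_3 = (18 − 18) − 0 = 0, and there is no ∂_3, so H_2 ≅ 0.

H_2 = 0.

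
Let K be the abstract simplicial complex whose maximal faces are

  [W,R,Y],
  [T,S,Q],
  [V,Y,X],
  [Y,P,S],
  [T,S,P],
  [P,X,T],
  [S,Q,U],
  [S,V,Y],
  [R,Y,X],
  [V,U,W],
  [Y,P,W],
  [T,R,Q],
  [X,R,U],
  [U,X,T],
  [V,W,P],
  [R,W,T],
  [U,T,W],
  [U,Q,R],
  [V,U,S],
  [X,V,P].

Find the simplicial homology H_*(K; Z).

Take the total order P < Q < R < S < T < U < V < W < X < Y on the vertex set. Then K (dimension 2) consists of the simplices:

  0-simplices (10): P, Q, R, S, T, U, V, W, X, Y
  1-simplices (30): PS, PT, PV, PW, PX, PY, QR, QS, QT, QU, RT, RU, RW, RX, RY, ST, SU, SV, SY, TU, TW, TX, UV, UW, UX, VW, VX, VY, WY, XY
  2-simplices (20): PST, PSY, PTX, PVW, PVX, PWY, QRT, QRU, QST, QSU, RTW, RUX, RWY, RXY, SUV, SVY, TUW, TUX, UVW, VXY

Hence C_0 ≅ Z^10, C_1 ≅ Z^30, C_2 ≅ Z^20.

∂_1: C_1 → C_0 sends each edge [p,q] (with p < q) to q − p. For instance
  ∂UV = V − U.
As a 10×30 matrix over Z this has rank 9, with invariant factors (1,1,1,1,1,1,1,1,1).

The boundary map ∂_2: C_2 → C_1 sends each 2-simplex [p,q,r] to [q,r] − [p,r] + [p,q]. For instance
  ∂VXY = XY − VY + VX,
  ∂RXY = XY − RY + RX.
As a 30×20 matrix over Z this has rank 20, with invariant factors (1,1,1,1,1,1,1,1,1,1,1,1,1,1,1,1,1,1,1,2).

Computing H_k = (kernel of ∂_k) / (image of ∂_{k+1}):

  H_0: rank C_0 − rank ∂_1 = 10 − 9 = 1, and the invariant factors of ∂_1 are all 1, so H_0 = Z.
  H_1: rank ker ∂_1 − rank ∂_2 = (30 − 9) − 20 = 1, and ∂_2 has invariant factor 2 > 1, so H_1 = Z ⊕ Z_2.
  H_2: rank ker ∂_2 − rank ∂_3 = (20 − 20) − 0 = 0, and there is no ∂_3, so H_2 = 0.

As a check, the Euler characteristic is 10 − 30 + 20 = 0, which agrees with 1 − 1 + 0 = 0.

H_0 = Z,  H_1 = Z ⊕ Z_2,  H_2 = 0.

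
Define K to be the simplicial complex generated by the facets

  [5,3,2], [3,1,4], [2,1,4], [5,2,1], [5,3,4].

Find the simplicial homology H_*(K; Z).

H_0 ≅ Z,  H_1 ≅ Z,  H_2 = 0.

Take the total order 1 < 2 < 3 < 4 < 5 on the vertex set. Then K (dimension 2) consists of the simplices:

  0-simplices (5): [1], [2], [3], [4], [5]
  1-simplices (10): [1,2], [1,3], [1,4], [1,5], [2,3], [2,4], [2,5], [3,4], [3,5], [4,5]
  2-simplices (5): [1,2,4], [1,2,5], [1,3,4], [2,3,5], [3,4,5]

giving chain groups C_0 ≅ Z^5, C_1 ≅ Z^10, C_2 ≅ Z^5.

∂_1: C_1 → C_0 maps an edge to its endpoints' difference, ∂[p,q] = q − p.
The resulting 5×10 matrix has rank 4, and its Smith normal form has invariant factors (1,1,1,1).

∂_2: C_2 → C_1 sends each 2-simplex [p,q,r] to [q,r] − [p,r] + [p,q]. For instance
  ∂[1,3,4] = [3,4] − [1,4] + [1,3],
  ∂[2,3,5] = [3,5] − [2,5] + [2,3].
The 10×5 boundary matrix has rank 5 and Smith normal form diag(1,1,1,1,1).

Now H_k = ker ∂_k / im ∂_{k+1}, so:

  H_0: rank C_0 − rank ∂_1 = 5 − 4 = 1, and the invariant factors of ∂_1 are all 1, so H_0 ≅ Z.
  H_1: rank ker ∂_1 − rank ∂_2 = (10 − 4) − 5 = 1, and the invariant factors of ∂_2 are all 1, so H_1 ≅ Z.
  H_2: rank ker ∂_2 − rank ∂_3 = (5 − 5) − 0 = 0, and there is no ∂_3, so H_2 ≅ 0.

As a check, the Euler characteristic is 5 − 10 + 5 = 0, which agrees with 1 − 1 + 0 = 0.
(K is a triangulation of the Möbius band.)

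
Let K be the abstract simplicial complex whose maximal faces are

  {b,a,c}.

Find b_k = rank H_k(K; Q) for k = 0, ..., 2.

b_0 = 1, b_1 = 0, b_2 = 0.

K has 3 vertices, 3 edges, 1 triangle.
rank ∂_0 = 0, rank ∂_1 = 2 ⇒ b_0 = 3 − 0 − 2 = 1; all invariant factors of ∂_1 are 1 so no torsion. So H_0 = Z.
rank ∂_1 = 2, rank ∂_2 = 1 ⇒ b_1 = 3 − 2 − 1 = 0; all invariant factors of ∂_2 are 1 so no torsion. So H_1 = 0.
rank ∂_2 = 1, rank ∂_3 = 0 ⇒ b_2 = 1 − 1 − 0 = 0. So H_2 = 0.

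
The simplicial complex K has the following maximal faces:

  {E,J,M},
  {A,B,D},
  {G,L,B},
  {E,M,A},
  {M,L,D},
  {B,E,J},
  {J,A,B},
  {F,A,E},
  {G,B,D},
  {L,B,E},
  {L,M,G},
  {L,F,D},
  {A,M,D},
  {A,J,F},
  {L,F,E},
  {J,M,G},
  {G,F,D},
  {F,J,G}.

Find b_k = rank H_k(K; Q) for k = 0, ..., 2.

b_0 = 1, b_1 = 1, b_2 = 0.

Fix the vertex order A < B < D < E < F < G < J < L < M and write every simplex with vertices in increasing order. Then dim K = 2 and the simplices of K are:

  0-simplices (9): A, B, D, E, F, G, J, L, M
  1-simplices (27): AB, AD, AE, AF, AJ, AM, BD, BE, BG, BJ, BL, DF, DG, DL, DM, EF, EJ, EL, EM, FG, FJ, FL, GJ, GL, GM, JM, LM
  2-simplices (18): ABD, ABJ, ADM, AEF, AEM, AFJ, BDG, BEJ, BEL, BGL, DFG, DFL, DLM, EFL, EJM, FGJ, GJM, GLM

Hence C_0 ≅ Z^9, C_1 ≅ Z^27, C_2 ≅ Z^18.

The boundary map ∂_1: C_1 → C_0 sends each edge [p,q] (with p < q) to q − p. For instance
  ∂AJ = J − A.
The 9×27 boundary matrix has rank 8 and Smith normal form diag(1,1,1,1,1,1,1,1).

Boundary ∂_2: C_2 → C_1 acts by ∂[p,q,r] = [q,r] − [p,r] + [p,q]. For instance
  ∂GLM = LM − GM + GL,
  ∂ADM = DM − AM + AD.
This gives a 27×18 integer matrix of rank 18; reducing to Smith normal form yields diagonal entries (1,1,1,1,1,1,1,1,1,1,1,1,1,1,1,1,1,2).

Reading off H_k = ker ∂_k / im ∂_{k+1}:

  H_0: rank C_0 − rank ∂_1 = 9 − 8 = 1, and the invariant factors of ∂_1 are all 1, so H_0 = Z.
  H_1: rank ker ∂_1 − rank ∂_2 = (27 − 8) − 18 = 1, and ∂_2 has invariant factor 2 > 1, so H_1 = Z ⊕ Z_2.
  H_2: rank ker ∂_2 − rank ∂_3 = (18 − 18) − 0 = 0, and there is no ∂_3, so H_2 = 0.

(K is a triangulation of the Klein bottle.)

Hence the Betti numbers are b_0 = 1, b_1 = 1, b_2 = 0.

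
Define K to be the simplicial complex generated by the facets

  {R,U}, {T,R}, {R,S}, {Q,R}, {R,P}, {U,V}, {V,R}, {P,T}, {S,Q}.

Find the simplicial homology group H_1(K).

K has 7 vertices, 9 edges.
rank ∂_1 = 6, rank ∂_2 = 0 ⇒ b_1 = 9 − 6 − 0 = 3. So H_1 ≅ Z^3.

H_1 ≅ Z^3.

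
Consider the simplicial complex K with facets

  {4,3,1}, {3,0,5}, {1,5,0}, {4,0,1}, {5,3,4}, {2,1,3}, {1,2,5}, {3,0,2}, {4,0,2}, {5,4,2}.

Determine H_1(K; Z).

Fix the vertex order 0 < 1 < 2 < 3 < 4 < 5 and write every simplex with vertices in increasing order. Then dim K = 2 and the simplices of K are:

  0-simplices (6): [0], [1], [2], [3], [4], [5]
  1-simplices (15): [0,1], [0,2], [0,3], [0,4], [0,5], [1,2], [1,3], [1,4], [1,5], [2,3], [2,4], [2,5], [3,4], [3,5], [4,5]
  2-simplices (10): [0,1,4], [0,1,5], [0,2,3], [0,2,4], [0,3,5], [1,2,3], [1,2,5], [1,3,4], [2,4,5], [3,4,5]

giving chain groups C_0 ≅ Z^6, C_1 ≅ Z^15, C_2 ≅ Z^10.

∂_1: C_1 → C_0 is given by ∂[p,q] = [q] − [p]. For instance
  ∂[2,4] = [4] − [2].
The resulting 6×15 matrix has rank 5, and its Smith normal form has invariant factors (1,1,1,1,1).

∂_2: C_2 → C_1 acts by ∂[p,q,r] = [q,r] − [p,r] + [p,q]. For instance
  ∂[0,3,5] = [3,5] − [0,5] + [0,3],
  ∂[1,2,5] = [2,5] − [1,5] + [1,2].
The 15×10 boundary matrix has rank 10 and Smith normal form diag(1,1,1,1,1,1,1,1,1,2).

From H_k ≅ ker(∂_k) / im(∂_{k+1}) we obtain:

  H_1: rank ker ∂_1 − rank ∂_2 = (15 − 5) − 10 = 0, and ∂_2 has invariant factor 2 > 1, so H_1 = Z_2.

H_1 ≅ Z_2.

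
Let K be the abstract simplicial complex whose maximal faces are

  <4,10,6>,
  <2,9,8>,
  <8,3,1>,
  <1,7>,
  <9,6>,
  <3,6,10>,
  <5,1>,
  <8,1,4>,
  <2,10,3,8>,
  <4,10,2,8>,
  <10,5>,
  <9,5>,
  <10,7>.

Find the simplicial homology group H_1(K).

H_1 = Z^4.

Take the total order 1 < 2 < 3 < 4 < 5 < 6 < 7 < 8 < 9 < 10 on the vertex set. Then K (dimension 3) consists of the simplices:

  0-simplices (10): [1], [2], [3], [4], [5], [6], [7], [8], [9], [10]
  1-simplices (23): (23 of them)
  2-simplices (12): [1,3,8], [1,4,8], [2,3,8], [2,3,10], [2,4,8], [2,4,10], [2,8,9], [2,8,10], [3,6,10], [3,8,10], [4,6,10], [4,8,10]
  3-simplices (2): [2,3,8,10], [2,4,8,10]

so the chain groups are C_0 ≅ Z^10, C_1 ≅ Z^23, C_2 ≅ Z^12, C_3 ≅ Z^2.

Boundary ∂_1: C_1 → C_0 is given by ∂[p,q] = [q] − [p]. For instance
  ∂[6,9] = [9] − [6].
This gives a 10×23 integer matrix of rank 9; reducing to Smith normal form yields diagonal entries (1,1,1,1,1,1,1,1,1).

Boundary ∂_2: C_2 → C_1 acts by ∂[p,q,r] = [q,r] − [p,r] + [p,q]. For instance
  ∂[2,3,8] = [3,8] − [2,8] + [2,3],
  ∂[3,8,10] = [8,10] − [3,10] + [3,8].
The 23×12 boundary matrix has rank 10 and Smith normal form diag(1,1,1,1,1,1,1,1,1,1).

The boundary map ∂_3: C_3 → C_2 sends each 3-simplex σ to the alternating sum Σ_i (−1)^i (σ with its i-th vertex removed). For instance
  ∂[2,4,8,10] = [4,8,10] − [2,8,10] + [2,4,10] − [2,4,8],
  ∂[2,3,8,10] = [3,8,10] − [2,8,10] + [2,3,10] − [2,3,8].
The resulting 12×2 matrix has rank 2, and its Smith normal form has invariant factors (1,1).

Now H_k = ker ∂_k / im ∂_{k+1}, so:

  H_1: rank ker ∂_1 − rank ∂_2 = (23 − 9) − 10 = 4, and the invariant factors of ∂_2 are all 1, so H_1 ≅ Z^4.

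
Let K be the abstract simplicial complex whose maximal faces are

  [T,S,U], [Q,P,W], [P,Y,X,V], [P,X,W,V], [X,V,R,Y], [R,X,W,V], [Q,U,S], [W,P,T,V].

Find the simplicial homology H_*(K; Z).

H_0 = Z,  H_1 = Z,  H_2 = 0,  H_3 = 0.

We work with the vertex ordering P < Q < R < S < T < U < V < W < X < Y. The simplices of K, each written with vertices in increasing order, are:

  0-simplices (10): P, Q, R, S, T, U, V, W, X, Y
  1-simplices (23): PQ, PT, PV, PW, PX, PY, QS, QU, QW, RV, RW, RX, RY, ST, SU, TU, TV, TW, VW, VX, VY, WX, XY
  2-simplices (18): PQW, PTV, PTW, PVW, PVX, PVY, PWX, PXY, QSU, RVW, RVX, RVY, RWX, RXY, STU, TVW, VWX, VXY
  3-simplices (5): PTVW, PVWX, PVXY, RVWX, RVXY

Hence C_0 ≅ Z^10, C_1 ≅ Z^23, C_2 ≅ Z^18, C_3 ≅ Z^5.

∂_1: C_1 → C_0 maps an edge to its endpoints' difference, ∂[p,q] = q − p. For instance
  ∂QW = W − Q.
As a 10×23 matrix over Z this has rank 9, with invariant factors (1,1,1,1,1,1,1,1,1).

∂_2: C_2 → C_1 acts by ∂[p,q,r] = [q,r] − [p,r] + [p,q]. For instance
  ∂RVW = VW − RW + RV,
  ∂STU = TU − SU + ST.
As a 23×18 matrix over Z this has rank 13, with invariant factors (1,1,1,1,1,1,1,1,1,1,1,1,1).

The boundary map ∂_3: C_3 → C_2 sends each 3-simplex σ to the alternating sum Σ_i (−1)^i (σ with its i-th vertex removed). For instance
  ∂PVXY = VXY − PXY + PVY − PVX,
  ∂RVXY = VXY − RXY + RVY − RVX.
The resulting 18×5 matrix has rank 5, and its Smith normal form has invariant factors (1,1,1,1,1).

Computing H_k = (kernel of ∂_k) / (image of ∂_{k+1}):

  H_0: rank C_0 − rank ∂_1 = 10 − 9 = 1, and the invariant factors of ∂_1 are all 1, so H_0 ≅ Z.
  H_1: rank ker ∂_1 − rank ∂_2 = (23 − 9) − 13 = 1, and the invariant factors of ∂_2 are all 1, so H_1 ≅ Z.
  H_2: rank ker ∂_2 − rank ∂_3 = (18 − 13) − 5 = 0, and the invariant factors of ∂_3 are all 1, so H_2 ≅ 0.
  H_3: rank ker ∂_3 − rank ∂_4 = (5 − 5) − 0 = 0, and there is no ∂_4, so H_3 ≅ 0.

As a check, the Euler characteristic is 10 − 23 + 18 − 5 = 0, which agrees with 1 − 1 + 0 − 0 = 0.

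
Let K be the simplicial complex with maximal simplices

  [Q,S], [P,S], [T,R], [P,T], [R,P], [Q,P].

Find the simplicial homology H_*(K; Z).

H_0 ≅ Z,  H_1 ≅ Z^2.

Fix the vertex order P < Q < R < S < T and write every simplex with vertices in increasing order. Then dim K = 1 and the simplices of K are:

  0-simplices (5): P, Q, R, S, T
  1-simplices (6): PQ, PR, PS, PT, QS, RT

giving chain groups C_0 ≅ Z^5, C_1 ≅ Z^6.

Boundary ∂_1: C_1 → C_0 is given by ∂[p,q] = [q] − [p]. For instance
  ∂RT = T − R.
This gives a 5×6 integer matrix of rank 4; reducing to Smith normal form yields diagonal entries (1,1,1,1).

Now H_k = ker ∂_k / im ∂_{k+1}, so:

  H_0: rank C_0 − rank ∂_1 = 5 − 4 = 1, and the invariant factors of ∂_1 are all 1, so H_0 ≅ Z.
  H_1: rank ker ∂_1 − rank ∂_2 = (6 − 4) − 0 = 2, and there is no ∂_2, so H_1 ≅ Z^2.

(K is a triangulation of a wedge of 2 circles.)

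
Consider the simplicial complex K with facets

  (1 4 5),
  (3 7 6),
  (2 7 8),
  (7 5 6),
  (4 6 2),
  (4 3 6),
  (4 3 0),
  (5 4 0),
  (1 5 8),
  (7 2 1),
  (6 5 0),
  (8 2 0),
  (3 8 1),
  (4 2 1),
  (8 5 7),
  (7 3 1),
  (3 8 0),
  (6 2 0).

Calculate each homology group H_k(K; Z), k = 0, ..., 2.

K has 9 vertices, 27 edges, 18 triangles.
rank ∂_0 = 0, rank ∂_1 = 8 ⇒ b_0 = 9 − 0 − 8 = 1; all invariant factors of ∂_1 are 1 so no torsion. So H_0 ≅ Z.
rank ∂_1 = 8, rank ∂_2 = 18 ⇒ b_1 = 27 − 8 − 18 = 1; ∂_2 has invariant factor(s) [2] giving torsion. So H_1 ≅ Z ⊕ Z/2.
rank ∂_2 = 18, rank ∂_3 = 0 ⇒ b_2 = 18 − 18 − 0 = 0. So H_2 ≅ 0.

H_0 ≅ Z,  H_1 ≅ Z ⊕ Z/2,  H_2 = 0.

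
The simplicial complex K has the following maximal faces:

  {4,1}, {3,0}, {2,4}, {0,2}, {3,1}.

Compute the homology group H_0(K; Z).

Fix the vertex order 0 < 1 < 2 < 3 < 4 and write every simplex with vertices in increasing order. Then dim K = 1 and the simplices of K are:

  0-simplices (5): [0], [1], [2], [3], [4]
  1-simplices (5): [0,2], [0,3], [1,3], [1,4], [2,4]

giving chain groups C_0 ≅ Z^5, C_1 ≅ Z^5.

Boundary ∂_1: C_1 → C_0 maps an edge to its endpoints' difference, ∂[p,q] = q − p.
The resulting 5×5 matrix has rank 4, and its Smith normal form has invariant factors (1,1,1,1).

Computing H_k = (kernel of ∂_k) / (image of ∂_{k+1}):

  H_0: rank C_0 − rank ∂_1 = 5 − 4 = 1, and the invariant factors of ∂_1 are all 1, so H_0 = Z.

(K is a triangulation of the circle S^1.)

H_0 = Z.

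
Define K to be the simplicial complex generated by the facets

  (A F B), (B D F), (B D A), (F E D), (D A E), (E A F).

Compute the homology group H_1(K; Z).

Take the total order A < B < D < E < F on the vertex set. Then K (dimension 2) consists of the simplices:

  0-simplices (5): A, B, D, E, F
  1-simplices (9): AB, AD, AE, AF, BD, BF, DE, DF, EF
  2-simplices (6): ABD, ABF, ADE, AEF, BDF, DEF

so the chain groups are C_0 ≅ Z^5, C_1 ≅ Z^9, C_2 ≅ Z^6.

The boundary map ∂_1: C_1 → C_0 sends each edge [p,q] (with p < q) to q − p. For instance
  ∂AE = E − A.
The resulting 5×9 matrix has rank 4, and its Smith normal form has invariant factors (1,1,1,1).

Boundary ∂_2: C_2 → C_1 sends each 2-simplex [p,q,r] to [q,r] − [p,r] + [p,q]. For instance
  ∂ABD = BD − AD + AB,
  ∂DEF = EF − DF + DE.
The 9×6 boundary matrix has rank 5 and Smith normal form diag(1,1,1,1,1).

Reading off H_k = ker ∂_k / im ∂_{k+1}:

  H_1: rank ker ∂_1 − rank ∂_2 = (9 − 4) − 5 = 0, and the invariant factors of ∂_2 are all 1, so H_1 = 0.

H_1 = 0.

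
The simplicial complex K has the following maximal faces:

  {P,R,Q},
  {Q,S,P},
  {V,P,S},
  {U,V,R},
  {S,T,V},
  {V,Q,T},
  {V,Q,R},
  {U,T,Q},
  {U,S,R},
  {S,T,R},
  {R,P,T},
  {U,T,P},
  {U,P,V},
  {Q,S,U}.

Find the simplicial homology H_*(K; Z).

Take the total order P < Q < R < S < T < U < V on the vertex set. Then K (dimension 2) consists of the simplices:

  0-simplices (7): P, Q, R, S, T, U, V
  1-simplices (21): PQ, PR, PS, PT, PU, PV, QR, QS, QT, QU, QV, RS, RT, RU, RV, ST, SU, SV, TU, TV, UV
  2-simplices (14): PQR, PQS, PRT, PSV, PTU, PUV, QRV, QSU, QTU, QTV, RST, RSU, RUV, STV

Hence C_0 ≅ Z^7, C_1 ≅ Z^21, C_2 ≅ Z^14.

The boundary map ∂_1: C_1 → C_0 maps an edge to its endpoints' difference, ∂[p,q] = q − p. For instance
  ∂SV = V − S.
The resulting 7×21 matrix has rank 6, and its Smith normal form has invariant factors (1,1,1,1,1,1).

The boundary map ∂_2: C_2 → C_1 sends each 2-simplex [p,q,r] to [q,r] − [p,r] + [p,q]. For instance
  ∂PUV = UV − PV + PU,
  ∂PRT = RT − PT + PR.
This gives a 21×14 integer matrix of rank 13; reducing to Smith normal form yields diagonal entries (1,1,1,1,1,1,1,1,1,1,1,1,1).

Computing H_k = (kernel of ∂_k) / (image of ∂_{k+1}):

  H_0: rank C_0 − rank ∂_1 = 7 − 6 = 1, and the invariant factors of ∂_1 are all 1, so H_0 ≅ Z.
  H_1: rank ker ∂_1 − rank ∂_2 = (21 − 6) − 13 = 2, and the invariant factors of ∂_2 are all 1, so H_1 ≅ Z^2.
  H_2: rank ker ∂_2 − rank ∂_3 = (14 − 13) − 0 = 1, and there is no ∂_3, so H_2 ≅ Z.

As a check, the Euler characteristic is 7 − 21 + 14 = 0, which agrees with 1 − 2 + 1 = 0.

H_0 ≅ Z,  H_1 ≅ Z^2,  H_2 ≅ Z.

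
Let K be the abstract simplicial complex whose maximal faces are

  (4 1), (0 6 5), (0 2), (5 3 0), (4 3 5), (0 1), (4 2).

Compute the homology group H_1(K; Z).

Order the vertices as 0 < 1 < 2 < 3 < 4 < 5 < 6. Listing each simplex with vertices in this order, K has dimension 2 with simplices:

  0-simplices (7): [0], [1], [2], [3], [4], [5], [6]
  1-simplices (11): [0,1], [0,2], [0,3], [0,5], [0,6], [1,4], [2,4], [3,4], [3,5], [4,5], [5,6]
  2-simplices (3): [0,3,5], [0,5,6], [3,4,5]

so the chain groups are C_0 ≅ Z^7, C_1 ≅ Z^11, C_2 ≅ Z^3.

The boundary map ∂_1: C_1 → C_0 maps an edge to its endpoints' difference, ∂[p,q] = q − p. For instance
  ∂[1,4] = [4] − [1].
The 7×11 boundary matrix has rank 6 and Smith normal form diag(1,1,1,1,1,1).

∂_2: C_2 → C_1 acts by ∂[p,q,r] = [q,r] − [p,r] + [p,q]. For instance
  ∂[3,4,5] = [4,5] − [3,5] + [3,4],
  ∂[0,5,6] = [5,6] − [0,6] + [0,5].
The 11×3 boundary matrix has rank 3 and Smith normal form diag(1,1,1).

Now H_k = ker ∂_k / im ∂_{k+1}, so:

  H_1: rank ker ∂_1 − rank ∂_2 = (11 − 6) − 3 = 2, and the invariant factors of ∂_2 are all 1, so H_1 ≅ Z^2.

H_1 = Z^2.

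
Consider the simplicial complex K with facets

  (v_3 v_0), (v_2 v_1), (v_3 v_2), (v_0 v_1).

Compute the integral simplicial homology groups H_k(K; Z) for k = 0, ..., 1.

H_0 ≅ Z,  H_1 ≅ Z.

We work with the vertex ordering v_0 < v_1 < v_2 < v_3. The simplices of K, each written with vertices in increasing order, are:

  0-simplices (4): [v_0], [v_1], [v_2], [v_3]
  1-simplices (4): [v_0,v_1], [v_0,v_3], [v_1,v_2], [v_2,v_3]

so the chain groups are C_0 ≅ Z^4, C_1 ≅ Z^4.

Boundary ∂_1: C_1 → C_0 maps an edge to its endpoints' difference, ∂[p,q] = q − p.
The resulting 4×4 matrix has rank 3, and its Smith normal form has invariant factors (1,1,1).

Computing H_k = (kernel of ∂_k) / (image of ∂_{k+1}):

  H_0: rank C_0 − rank ∂_1 = 4 − 3 = 1, and the invariant factors of ∂_1 are all 1, so H_0 = Z.
  H_1: rank ker ∂_1 − rank ∂_2 = (4 − 3) − 0 = 1, and there is no ∂_2, so H_1 = Z.

As a check, the Euler characteristic is 4 − 4 = 0, which agrees with 1 − 1 = 0.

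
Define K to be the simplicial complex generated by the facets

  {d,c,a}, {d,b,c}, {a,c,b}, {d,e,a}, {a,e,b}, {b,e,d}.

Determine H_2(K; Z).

H_2 = Z.

Take the total order a < b < c < d < e on the vertex set. Then K (dimension 2) consists of the simplices:

  0-simplices (5): a, b, c, d, e
  1-simplices (9): ab, ac, ad, ae, bc, bd, be, cd, de
  2-simplices (6): abc, abe, acd, ade, bcd, bde

so the chain groups are C_0 ≅ Z^5, C_1 ≅ Z^9, C_2 ≅ Z^6.

∂_1: C_1 → C_0 is given by ∂[p,q] = [q] − [p]. For instance
  ∂ab = b − a.
As a 5×9 matrix over Z this has rank 4, with invariant factors (1,1,1,1).

∂_2: C_2 → C_1 sends each 2-simplex [p,q,r] to [q,r] − [p,r] + [p,q]. For instance
  ∂abc = bc − ac + ab,
  ∂acd = cd − ad + ac.
The 9×6 boundary matrix has rank 5 and Smith normal form diag(1,1,1,1,1).

Reading off H_k = ker ∂_k / im ∂_{k+1}:

  H_2: rank ker ∂_2 − rank ∂_3 = (6 − 5) − 0 = 1, and there is no ∂_3, so H_2 ≅ Z.

(K is a triangulation of the 2-sphere S^2.)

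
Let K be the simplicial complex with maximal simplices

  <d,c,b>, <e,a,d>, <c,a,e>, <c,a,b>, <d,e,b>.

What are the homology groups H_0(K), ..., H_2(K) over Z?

H_0 ≅ Z,  H_1 ≅ Z,  H_2 = 0.

We work with the vertex ordering a < b < c < d < e. The simplices of K, each written with vertices in increasing order, are:

  0-simplices (5): a, b, c, d, e
  1-simplices (10): ab, ac, ad, ae, bc, bd, be, cd, ce, de
  2-simplices (5): abc, ace, ade, bcd, bde

so the chain groups are C_0 ≅ Z^5, C_1 ≅ Z^10, C_2 ≅ Z^5.

The boundary map ∂_1: C_1 → C_0 is given by ∂[p,q] = [q] − [p].
This gives a 5×10 integer matrix of rank 4; reducing to Smith normal form yields diagonal entries (1,1,1,1).

The boundary map ∂_2: C_2 → C_1 acts by ∂[p,q,r] = [q,r] − [p,r] + [p,q]. For instance
  ∂bcd = cd − bd + bc,
  ∂abc = bc − ac + ab.
The resulting 10×5 matrix has rank 5, and its Smith normal form has invariant factors (1,1,1,1,1).

Computing H_k = (kernel of ∂_k) / (image of ∂_{k+1}):

  H_0: rank C_0 − rank ∂_1 = 5 − 4 = 1, and the invariant factors of ∂_1 are all 1, so H_0 ≅ Z.
  H_1: rank ker ∂_1 − rank ∂_2 = (10 − 4) − 5 = 1, and the invariant factors of ∂_2 are all 1, so H_1 ≅ Z.
  H_2: rank ker ∂_2 − rank ∂_3 = (5 − 5) − 0 = 0, and there is no ∂_3, so H_2 ≅ 0.

(K is a triangulation of the Möbius band.)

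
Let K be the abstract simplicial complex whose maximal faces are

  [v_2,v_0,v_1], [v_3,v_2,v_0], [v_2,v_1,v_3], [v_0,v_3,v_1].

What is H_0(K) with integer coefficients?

Order the vertices as v_0 < v_1 < v_2 < v_3. Listing each simplex with vertices in this order, K has dimension 2 with simplices:

  0-simplices (4): [v_0], [v_1], [v_2], [v_3]
  1-simplices (6): [v_0,v_1], [v_0,v_2], [v_0,v_3], [v_1,v_2], [v_1,v_3], [v_2,v_3]
  2-simplices (4): [v_0,v_1,v_2], [v_0,v_1,v_3], [v_0,v_2,v_3], [v_1,v_2,v_3]

Hence C_0 ≅ Z^4, C_1 ≅ Z^6, C_2 ≅ Z^4.

The boundary map ∂_1: C_1 → C_0 sends each edge [p,q] (with p < q) to q − p.
This gives a 4×6 integer matrix of rank 3; reducing to Smith normal form yields diagonal entries (1,1,1).

The boundary map ∂_2: C_2 → C_1 sends each 2-simplex [p,q,r] to [q,r] − [p,r] + [p,q]. For instance
  ∂[v_1,v_2,v_3] = [v_2,v_3] − [v_1,v_3] + [v_1,v_2],
  ∂[v_0,v_2,v_3] = [v_2,v_3] − [v_0,v_3] + [v_0,v_2].
This gives a 6×4 integer matrix of rank 3; reducing to Smith normal form yields diagonal entries (1,1,1).

Reading off H_k = ker ∂_k / im ∂_{k+1}:

  H_0: rank C_0 − rank ∂_1 = 4 − 3 = 1, and the invariant factors of ∂_1 are all 1, so H_0 ≅ Z.

H_0 ≅ Z.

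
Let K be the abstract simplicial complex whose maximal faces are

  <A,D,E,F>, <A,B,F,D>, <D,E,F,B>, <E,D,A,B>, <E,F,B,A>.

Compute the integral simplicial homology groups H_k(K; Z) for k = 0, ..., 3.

H_0 = Z,  H_1 = 0,  H_2 = 0,  H_3 = Z.

Order the vertices as A < B < D < E < F. Listing each simplex with vertices in this order, K has dimension 3 with simplices:

  0-simplices (5): A, B, D, E, F
  1-simplices (10): AB, AD, AE, AF, BD, BE, BF, DE, DF, EF
  2-simplices (10): ABD, ABE, ABF, ADE, ADF, AEF, BDE, BDF, BEF, DEF
  3-simplices (5): ABDE, ABDF, ABEF, ADEF, BDEF

so the chain groups are C_0 ≅ Z^5, C_1 ≅ Z^10, C_2 ≅ Z^10, C_3 ≅ Z^5.

Boundary ∂_1: C_1 → C_0 sends each edge [p,q] (with p < q) to q − p. For instance
  ∂AD = D − A.
As a 5×10 matrix over Z this has rank 4, with invariant factors (1,1,1,1).

Boundary ∂_2: C_2 → C_1 sends each 2-simplex [p,q,r] to [q,r] − [p,r] + [p,q]. For instance
  ∂ABD = BD − AD + AB,
  ∂ABF = BF − AF + AB.
As a 10×10 matrix over Z this has rank 6, with invariant factors (1,1,1,1,1,1).

The boundary map ∂_3: C_3 → C_2 sends each 3-simplex σ to the alternating sum Σ_i (−1)^i (σ with its i-th vertex removed). For instance
  ∂ABEF = BEF − AEF + ABF − ABE,
  ∂ADEF = DEF − AEF + ADF − ADE.
This gives a 10×5 integer matrix of rank 4; reducing to Smith normal form yields diagonal entries (1,1,1,1).

From H_k ≅ ker(∂_k) / im(∂_{k+1}) we obtain:

  H_0: rank C_0 − rank ∂_1 = 5 − 4 = 1, and the invariant factors of ∂_1 are all 1, so H_0 = Z.
  H_1: rank ker ∂_1 − rank ∂_2 = (10 − 4) − 6 = 0, and the invariant factors of ∂_2 are all 1, so H_1 = 0.
  H_2: rank ker ∂_2 − rank ∂_3 = (10 − 6) − 4 = 0, and the invariant factors of ∂_3 are all 1, so H_2 = 0.
  H_3: rank ker ∂_3 − rank ∂_4 = (5 − 4) − 0 = 1, and there is no ∂_4, so H_3 = Z.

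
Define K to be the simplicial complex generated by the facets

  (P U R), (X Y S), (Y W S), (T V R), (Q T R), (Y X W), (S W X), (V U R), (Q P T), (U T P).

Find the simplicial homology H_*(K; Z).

Take the total order P < Q < R < S < T < U < V < W < X < Y on the vertex set. Then K (dimension 2) consists of the simplices:

  0-simplices (10): P, Q, R, S, T, U, V, W, X, Y
  1-simplices (18): PQ, PR, PT, PU, QR, QT, RT, RU, RV, SW, SX, SY, TU, TV, UV, WX, WY, XY
  2-simplices (10): PQT, PRU, PTU, QRT, RTV, RUV, SWX, SWY, SXY, WXY

Hence C_0 ≅ Z^10, C_1 ≅ Z^18, C_2 ≅ Z^10.

Boundary ∂_1: C_1 → C_0 sends each edge [p,q] (with p < q) to q − p.
The 10×18 boundary matrix has rank 8 and Smith normal form diag(1,1,1,1,1,1,1,1).

The boundary map ∂_2: C_2 → C_1 maps a triangle to the signed sum of its edges. For instance
  ∂QRT = RT − QT + QR,
  ∂PRU = RU − PU + PR.
As a 18×10 matrix over Z this has rank 9, with invariant factors (1,1,1,1,1,1,1,1,1).

Computing H_k = (kernel of ∂_k) / (image of ∂_{k+1}):

  H_0: rank C_0 − rank ∂_1 = 10 − 8 = 2, and the invariant factors of ∂_1 are all 1, so H_0 ≅ Z^2.
  H_1: rank ker ∂_1 − rank ∂_2 = (18 − 8) − 9 = 1, and the invariant factors of ∂_2 are all 1, so H_1 ≅ Z.
  H_2: rank ker ∂_2 − rank ∂_3 = (10 − 9) − 0 = 1, and there is no ∂_3, so H_2 ≅ Z.

As a check, the Euler characteristic is 10 − 18 + 10 = 2, which agrees with 2 − 1 + 1 = 2.
(K is a triangulation of the disjoint union of the 2-sphere S^2 and the cylinder S^1 x I.)

H_0 = Z^2,  H_1 = Z,  H_2 = Z.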